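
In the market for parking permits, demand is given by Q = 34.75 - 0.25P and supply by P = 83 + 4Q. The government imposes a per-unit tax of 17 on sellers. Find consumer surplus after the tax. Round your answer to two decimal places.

47.53

Rewriting demand in inverse form: P = 139 - 4Q.
Without the tax, 139 - 4Q = 83 + 4Q so Q* = 7 and P* = 111.
A tax on sellers shifts supply up by 17: 139 - 4Q = 83 + 4Q + 17, so Q_t = 4.875. Buyers pay P_b = 119.5; sellers receive P_s = P_b - 17 = 102.5.
Consumer surplus is the triangle under demand above P_b: (1/2)(4.875)(139 - 119.5) = 47.5312.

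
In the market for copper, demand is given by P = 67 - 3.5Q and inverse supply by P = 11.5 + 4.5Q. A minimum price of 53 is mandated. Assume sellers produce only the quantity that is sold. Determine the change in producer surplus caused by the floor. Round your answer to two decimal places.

Without the control, 67 - 3.5Q = 11.5 + 4.5Q so Q* = 6.9375 and P* = 42.7188.
At P = 53, buyers demand (67 - 53)/3.5 = 4 while sellers would supply more, so the quantity traded is 4 at price 53.
PS goes from (1/2)(6.9375)(31.2188) = 108.29 to 130 (computed as (53 - 11.5)(4) - (1/2)(4.5)(4)^2), a change of 21.71.

21.71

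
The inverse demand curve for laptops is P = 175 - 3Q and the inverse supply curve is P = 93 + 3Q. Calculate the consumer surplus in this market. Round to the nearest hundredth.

280.17

Setting demand equal to supply, 82 = 6Q, so Q* = 13.6667 and P* = 134.
The demand choke price is 175, so CS = (1/2)(Q*)(175 - P*) = (1/2)(13.6667)(41) = 280.1667.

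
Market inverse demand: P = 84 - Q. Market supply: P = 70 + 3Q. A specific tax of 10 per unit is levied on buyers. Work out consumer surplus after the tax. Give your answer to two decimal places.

0.50

Without the tax, 84 - Q = 70 + 3Q so Q* = 3.5 and P* = 80.5.
A tax on buyers shifts demand down by 10: (84 - 10) - Q = 70 + 3Q, so Q_t = 1. Buyers pay P_b = 83; sellers receive P_s = P_b - 10 = 73.
Consumer surplus is the triangle under demand above P_b: (1/2)(1)(84 - 83) = 0.5.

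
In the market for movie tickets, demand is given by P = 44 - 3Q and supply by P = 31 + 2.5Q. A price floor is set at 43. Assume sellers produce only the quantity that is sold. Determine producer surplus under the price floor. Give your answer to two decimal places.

Without the control, 44 - 3Q = 31 + 2.5Q so Q* = 2.3636 and P* = 36.9091.
At P = 43, buyers demand (44 - 43)/3 = 0.3333 while sellers would supply more, so the quantity traded is 0.3333 at price 43.
The supply price at Q = 0.3333 is 31.8333. PS is the trapezoid between 43 and supply over [0, 0.3333]: (1/2)[(43 - 31) + (43 - 31.8333)](0.3333) = 3.8611.

3.86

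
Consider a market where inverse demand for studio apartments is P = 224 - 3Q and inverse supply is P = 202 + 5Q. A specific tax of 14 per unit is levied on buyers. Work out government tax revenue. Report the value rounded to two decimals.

14.00

Without the tax, 224 - 3Q = 202 + 5Q so Q* = 2.75 and P* = 215.75.
A tax on buyers shifts demand down by 14: (224 - 14) - 3Q = 202 + 5Q, so Q_t = 1. Buyers pay P_b = 221; sellers receive P_s = P_b - 14 = 207.
Tax revenue = t x Q_t = 14 x 1 = 14.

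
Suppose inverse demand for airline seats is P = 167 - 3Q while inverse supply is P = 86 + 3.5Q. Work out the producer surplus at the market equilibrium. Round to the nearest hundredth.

271.76

Setting demand equal to supply, 81 = 6.5Q, so Q* = 12.4615 and P* = 129.6154.
The supply curve's price intercept is 86, so PS = (1/2)(Q*)(P* - 86) = (1/2)(12.4615)(43.6154) = 271.7574.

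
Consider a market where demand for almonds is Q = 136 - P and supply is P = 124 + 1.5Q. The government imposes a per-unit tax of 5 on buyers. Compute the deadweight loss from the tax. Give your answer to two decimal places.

Rewriting demand in inverse form: P = 136 - Q.
Without the tax, 136 - Q = 124 + 1.5Q so Q* = 4.8 and P* = 131.2.
A tax on buyers shifts demand down by 5: (136 - 5) - Q = 124 + 1.5Q, so Q_t = 2.8. Buyers pay P_b = 133.2; sellers receive P_s = P_b - 5 = 128.2.
Deadweight loss is the triangle between the curves from Q_t to Q*: (1/2)(4.8 - 2.8)(5) = 5.

5.00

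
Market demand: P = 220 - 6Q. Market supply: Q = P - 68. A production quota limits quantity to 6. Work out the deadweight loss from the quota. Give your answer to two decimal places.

864.29

Rewriting supply in inverse form: P = 68 + Q.
Unrestricted equilibrium: Q* = (220 - 68)/(6 + 1) = 21.7143.
At Q = 6 the demand price is 220 - 6(6) = 184 and the supply price is 68 + (6) = 74.
Deadweight loss is the triangle between the curves from 6 to 21.7143: (1/2)(184 - 74)(21.7143 - 6) = 864.2857.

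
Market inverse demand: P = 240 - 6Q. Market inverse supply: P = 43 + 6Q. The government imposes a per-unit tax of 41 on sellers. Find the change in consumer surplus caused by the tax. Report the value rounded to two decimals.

Without the tax, 240 - 6Q = 43 + 6Q so Q* = 16.4167 and P* = 141.5.
With the tax, sellers need 41 more per unit: 240 - 6Q = 43 + 6Q + 41, so Q_t = 13. Buyers pay P_b = 162; sellers receive P_s = P_b - 41 = 121.
Consumers lose the trapezoid between P* and P_b out to Q_t plus the triangle from Q_t to Q*: change in CS = 507 - 808.5208 = -301.5208.

-301.52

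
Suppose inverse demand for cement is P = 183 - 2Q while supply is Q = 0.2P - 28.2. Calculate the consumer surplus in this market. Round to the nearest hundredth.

36.00

Rewriting supply in inverse form: P = 141 + 5Q.
Equilibrium: 183 - 2Q = 141 + 5Q, so Q* = 6 and P* = 171.
The demand choke price is 183, so CS = (1/2)(Q*)(183 - P*) = (1/2)(6)(12) = 36.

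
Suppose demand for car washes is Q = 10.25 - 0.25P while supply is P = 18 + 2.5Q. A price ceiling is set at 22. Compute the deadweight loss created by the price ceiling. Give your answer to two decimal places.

Rewriting demand in inverse form: P = 41 - 4Q.
Free-market equilibrium: 41 - 4Q = 18 + 2.5Q gives Q* = 3.5385, P* = 26.8462.
At the ceiling price 22, quantity supplied is (22 - 18)/2.5 = 1.6; supply is the short side, so Q = 1.6 trades at P = 22.
The lost-trades triangle has base Q* - 1.6 = 1.9385 and height equal to the gap between the curves at Q = 1.6, which is 34.6 - 22 = 12.6. DWL = (1/2)(1.9385)(12.6) = 12.2123.

12.21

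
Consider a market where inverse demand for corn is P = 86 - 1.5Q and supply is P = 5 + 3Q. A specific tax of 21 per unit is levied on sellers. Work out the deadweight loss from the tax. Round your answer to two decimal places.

49.00

Without the tax, 86 - 1.5Q = 5 + 3Q so Q* = 18 and P* = 59.
With the tax, sellers need 21 more per unit: 86 - 1.5Q = 5 + 3Q + 21, so Q_t = 13.3333. Buyers pay P_b = 66; sellers receive P_s = P_b - 21 = 45.
The welfare triangle lost has base Q* - Q_t = 4.6667 and height t = 21, so DWL = (1/2)(4.6667)(21) = 49.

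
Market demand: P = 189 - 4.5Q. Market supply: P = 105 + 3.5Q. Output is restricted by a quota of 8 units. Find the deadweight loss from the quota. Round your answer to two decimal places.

25.00

Unrestricted equilibrium: Q* = (189 - 105)/(4.5 + 3.5) = 10.5.
At Q = 8 the demand price is 189 - 4.5(8) = 153 and the supply price is 105 + 3.5(8) = 133.
Deadweight loss is the triangle between the curves from 8 to 10.5: (1/2)(153 - 133)(10.5 - 8) = 25.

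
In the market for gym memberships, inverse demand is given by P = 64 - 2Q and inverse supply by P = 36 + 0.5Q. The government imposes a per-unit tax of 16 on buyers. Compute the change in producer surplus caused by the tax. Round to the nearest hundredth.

Without the tax, 64 - 2Q = 36 + 0.5Q so Q* = 11.2 and P* = 41.6.
A tax on buyers shifts demand down by 16: (64 - 16) - 2Q = 36 + 0.5Q, so Q_t = 4.8. Buyers pay P_b = 54.4; sellers receive P_s = P_b - 16 = 38.4.
PS falls from (1/2)(11.2)(5.6) = 31.36 to (1/2)(4.8)(2.4) = 5.76, a change of -25.6.

-25.60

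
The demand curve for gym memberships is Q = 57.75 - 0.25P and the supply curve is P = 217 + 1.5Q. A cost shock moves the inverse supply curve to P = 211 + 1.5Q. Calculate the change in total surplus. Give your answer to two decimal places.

Rewriting demand in inverse form: P = 231 - 4Q.
Initial equilibrium: Q_0 = 2.5455, P_0 = 220.8182; CS_0 = (1/2)(2.5455)(10.1818) = 12.9587, PS_0 = (1/2)(2.5455)(3.8182) = 4.8595.
New equilibrium: 231 - 4Q = 211 + 1.5Q gives Q_1 = 3.6364, P_1 = 216.4545; CS_1 = 26.4463, PS_1 = 9.9174.
Change in total surplus = (26.4463 + 9.9174) - (12.9587 + 4.8595) = 18.5455.

18.55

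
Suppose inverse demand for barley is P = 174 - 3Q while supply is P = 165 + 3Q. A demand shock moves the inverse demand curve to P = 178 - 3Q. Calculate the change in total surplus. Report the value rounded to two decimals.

7.33

Initial equilibrium: Q_0 = 1.5, P_0 = 169.5; CS_0 = (1/2)(1.5)(4.5) = 3.375, PS_0 = (1/2)(1.5)(4.5) = 3.375.
New equilibrium: 178 - 3Q = 165 + 3Q gives Q_1 = 2.1667, P_1 = 171.5; CS_1 = 7.0417, PS_1 = 7.0417.
Change in total surplus = (7.0417 + 7.0417) - (3.375 + 3.375) = 7.3333.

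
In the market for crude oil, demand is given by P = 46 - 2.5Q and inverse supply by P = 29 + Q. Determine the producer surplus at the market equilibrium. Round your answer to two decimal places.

Equilibrium: 46 - 2.5Q = 29 + Q, so Q* = 4.8571 and P* = 33.8571.
Producer surplus is the triangle above supply below P*: (1/2)(4.8571)(33.8571 - 29) = (1/2)(4.8571)(4.8571) = 11.7959.

11.80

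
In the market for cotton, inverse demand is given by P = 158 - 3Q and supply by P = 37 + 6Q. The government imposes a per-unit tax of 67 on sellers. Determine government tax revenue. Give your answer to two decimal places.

Without the tax, 158 - 3Q = 37 + 6Q so Q* = 13.4444 and P* = 117.6667.
A tax on sellers shifts supply up by 67: 158 - 3Q = 37 + 6Q + 67, so Q_t = 6. Buyers pay P_b = 140; sellers receive P_s = P_b - 67 = 73.
Tax revenue = t x Q_t = 67 x 6 = 402.

402.00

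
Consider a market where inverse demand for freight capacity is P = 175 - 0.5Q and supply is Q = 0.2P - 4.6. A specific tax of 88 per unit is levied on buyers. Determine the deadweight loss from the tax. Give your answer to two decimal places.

704.00

Rewriting supply in inverse form: P = 23 + 5Q.
Without the tax, 175 - 0.5Q = 23 + 5Q so Q* = 27.6364 and P* = 161.1818.
A tax on buyers shifts demand down by 88: (175 - 88) - 0.5Q = 23 + 5Q, so Q_t = 11.6364. Buyers pay P_b = 169.1818; sellers receive P_s = P_b - 88 = 81.1818.
The welfare triangle lost has base Q* - Q_t = 16 and height t = 88, so DWL = (1/2)(16)(88) = 704.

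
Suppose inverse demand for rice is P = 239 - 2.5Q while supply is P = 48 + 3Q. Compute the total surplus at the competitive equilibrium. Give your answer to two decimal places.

3316.45

Set 239 - 2.5Q = 48 + 3Q, which gives 191 = 5.5Q, so Q* = 34.7273 and P* = 239 - 2.5(34.7273) = 152.1818.
Total surplus is the full triangle between the curves from 0 to Q*: (1/2)(34.7273)(239 - 48) = 3316.4545.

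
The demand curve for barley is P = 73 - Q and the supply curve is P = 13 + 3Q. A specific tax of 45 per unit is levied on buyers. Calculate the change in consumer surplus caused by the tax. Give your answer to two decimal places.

Without the tax, 73 - Q = 13 + 3Q so Q* = 15 and P* = 58.
With the tax, buyers' net willingness to pay falls by 45: (73 - 45) - Q = 13 + 3Q, so Q_t = 3.75. Buyers pay P_b = 69.25; sellers receive P_s = P_b - 45 = 24.25.
Consumers lose the trapezoid between P* and P_b out to Q_t plus the triangle from Q_t to Q*: change in CS = 7.0312 - 112.5 = -105.4688.

-105.47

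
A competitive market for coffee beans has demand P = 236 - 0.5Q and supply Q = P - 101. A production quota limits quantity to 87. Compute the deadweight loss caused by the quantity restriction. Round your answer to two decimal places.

6.75

Rewriting supply in inverse form: P = 101 + Q.
Without the quota, 236 - 0.5Q = 101 + Q gives Q* = 90.
At Q = 87 the demand price is 236 - 0.5(87) = 192.5 and the supply price is 101 + (87) = 188.
Deadweight loss is the triangle between the curves from 87 to 90: (1/2)(192.5 - 188)(90 - 87) = 6.75.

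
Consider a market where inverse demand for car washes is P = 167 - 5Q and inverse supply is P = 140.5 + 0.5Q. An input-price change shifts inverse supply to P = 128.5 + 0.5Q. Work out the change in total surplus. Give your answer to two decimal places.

Initial equilibrium: Q_0 = 4.8182, P_0 = 142.9091; CS_0 = (1/2)(4.8182)(24.0909) = 58.0372, PS_0 = (1/2)(4.8182)(2.4091) = 5.8037.
New equilibrium: 167 - 5Q = 128.5 + 0.5Q gives Q_1 = 7, P_1 = 132; CS_1 = 122.5, PS_1 = 12.25.
Change in total surplus = (122.5 + 12.25) - (58.0372 + 5.8037) = 70.9091.

70.91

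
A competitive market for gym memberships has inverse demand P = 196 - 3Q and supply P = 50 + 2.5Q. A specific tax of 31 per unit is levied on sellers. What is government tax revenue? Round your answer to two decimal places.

Pre-tax equilibrium: 196 - 3Q = 50 + 2.5Q gives Q* = 26.5455, P* = 116.3636.
With the tax, sellers need 31 more per unit: 196 - 3Q = 50 + 2.5Q + 31, so Q_t = 20.9091. Buyers pay P_b = 133.2727; sellers receive P_s = P_b - 31 = 102.2727.
Revenue is the tax times quantity traded: 31 x 20.9091 = 648.1818.

648.18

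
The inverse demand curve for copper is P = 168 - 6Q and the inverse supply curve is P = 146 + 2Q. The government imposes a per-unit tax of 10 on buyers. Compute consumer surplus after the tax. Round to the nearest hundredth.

Without the tax, 168 - 6Q = 146 + 2Q so Q* = 2.75 and P* = 151.5.
With the tax, buyers' net willingness to pay falls by 10: (168 - 10) - 6Q = 146 + 2Q, so Q_t = 1.5. Buyers pay P_b = 159; sellers receive P_s = P_b - 10 = 149.
CS = (1/2)(Q_t)(168 - P_b) = (1/2)(1.5)(9) = 6.75.

6.75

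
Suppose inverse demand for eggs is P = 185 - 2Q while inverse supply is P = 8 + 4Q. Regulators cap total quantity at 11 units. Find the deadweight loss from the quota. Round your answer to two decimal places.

1026.75

Unrestricted equilibrium: Q* = (185 - 8)/(2 + 4) = 29.5.
At Q = 11 the demand price is 185 - 2(11) = 163 and the supply price is 8 + 4(11) = 52.
DWL = (1/2)(gap between curves at 11) x (Q* - 11) = (1/2)(111)(18.5) = 1026.75.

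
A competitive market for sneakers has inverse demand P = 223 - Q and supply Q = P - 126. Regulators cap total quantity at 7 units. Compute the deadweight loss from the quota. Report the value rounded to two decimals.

Rewriting supply in inverse form: P = 126 + Q.
Unrestricted equilibrium: Q* = (223 - 126)/(1 + 1) = 48.5.
At Q = 7 the demand price is 223 - (7) = 216 and the supply price is 126 + (7) = 133.
DWL = (1/2)(gap between curves at 7) x (Q* - 7) = (1/2)(83)(41.5) = 1722.25.

1722.25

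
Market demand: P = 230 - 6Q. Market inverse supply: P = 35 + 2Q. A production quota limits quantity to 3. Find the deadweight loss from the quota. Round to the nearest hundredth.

1827.56

Without the quota, 230 - 6Q = 35 + 2Q gives Q* = 24.375.
At Q = 3 the demand price is 230 - 6(3) = 212 and the supply price is 35 + 2(3) = 41.
Deadweight loss is the triangle between the curves from 3 to 24.375: (1/2)(212 - 41)(24.375 - 3) = 1827.5625.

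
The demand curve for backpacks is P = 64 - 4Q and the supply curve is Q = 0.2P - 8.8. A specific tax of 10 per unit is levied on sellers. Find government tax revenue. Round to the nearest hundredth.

11.11

Rewriting supply in inverse form: P = 44 + 5Q.
Pre-tax equilibrium: 64 - 4Q = 44 + 5Q gives Q* = 2.2222, P* = 55.1111.
A tax on sellers shifts supply up by 10: 64 - 4Q = 44 + 5Q + 10, so Q_t = 1.1111. Buyers pay P_b = 59.5556; sellers receive P_s = P_b - 10 = 49.5556.
Tax revenue = t x Q_t = 10 x 1.1111 = 11.1111.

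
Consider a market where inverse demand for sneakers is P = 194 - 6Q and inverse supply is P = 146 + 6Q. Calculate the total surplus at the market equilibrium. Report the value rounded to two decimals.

Setting demand equal to supply, 48 = 12Q, so Q* = 4 and P* = 170.
CS = (1/2)(4)(24) = 48 and PS = (1/2)(4)(24) = 48, so total surplus = 96.

96.00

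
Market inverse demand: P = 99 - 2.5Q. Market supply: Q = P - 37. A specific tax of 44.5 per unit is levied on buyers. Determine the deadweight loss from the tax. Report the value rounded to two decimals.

282.89

Rewriting supply in inverse form: P = 37 + Q.
Without the tax, 99 - 2.5Q = 37 + Q so Q* = 17.7143 and P* = 54.7143.
A tax on buyers shifts demand down by 44.5: (99 - 44.5) - 2.5Q = 37 + Q, so Q_t = 5. Buyers pay P_b = 86.5; sellers receive P_s = P_b - 44.5 = 42.
Deadweight loss is the triangle between the curves from Q_t to Q*: (1/2)(17.7143 - 5)(44.5) = 282.8929.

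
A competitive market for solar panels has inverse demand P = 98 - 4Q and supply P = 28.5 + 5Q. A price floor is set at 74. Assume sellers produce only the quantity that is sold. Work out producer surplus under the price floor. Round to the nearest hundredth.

183.00

Without the control, 98 - 4Q = 28.5 + 5Q so Q* = 7.7222 and P* = 67.1111.
At the floor price 74, quantity demanded is (98 - 74)/4 = 6; demand is the short side, so Q = 6 trades at P = 74.
The supply price at Q = 6 is 58.5. PS is the trapezoid between 74 and supply over [0, 6]: (1/2)[(74 - 28.5) + (74 - 58.5)](6) = 183.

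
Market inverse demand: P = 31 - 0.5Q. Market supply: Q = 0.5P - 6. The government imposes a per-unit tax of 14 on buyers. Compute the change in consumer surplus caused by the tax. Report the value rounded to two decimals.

Rewriting supply in inverse form: P = 12 + 2Q.
Pre-tax equilibrium: 31 - 0.5Q = 12 + 2Q gives Q* = 7.6, P* = 27.2.
With the tax, buyers' net willingness to pay falls by 14: (31 - 14) - 0.5Q = 12 + 2Q, so Q_t = 2. Buyers pay P_b = 30; sellers receive P_s = P_b - 14 = 16.
CS falls from (1/2)(7.6)(3.8) = 14.44 to (1/2)(2)(1) = 1, a change of -13.44.

-13.44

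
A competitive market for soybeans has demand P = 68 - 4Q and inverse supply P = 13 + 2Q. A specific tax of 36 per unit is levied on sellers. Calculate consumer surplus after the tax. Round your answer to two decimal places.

20.06

Without the tax, 68 - 4Q = 13 + 2Q so Q* = 9.1667 and P* = 31.3333.
With the tax, sellers need 36 more per unit: 68 - 4Q = 13 + 2Q + 36, so Q_t = 3.1667. Buyers pay P_b = 55.3333; sellers receive P_s = P_b - 36 = 19.3333.
CS = (1/2)(Q_t)(68 - P_b) = (1/2)(3.1667)(12.6667) = 20.0556.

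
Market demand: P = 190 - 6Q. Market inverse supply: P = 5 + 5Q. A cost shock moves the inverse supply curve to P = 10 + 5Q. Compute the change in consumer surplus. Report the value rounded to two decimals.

-45.25

Initial equilibrium: Q_0 = 16.8182, P_0 = 89.0909; CS_0 = (1/2)(16.8182)(100.9091) = 848.5537, PS_0 = (1/2)(16.8182)(84.0909) = 707.1281.
New equilibrium: 190 - 6Q = 10 + 5Q gives Q_1 = 16.3636, P_1 = 91.8182; CS_1 = 803.3058, PS_1 = 669.4215.
Change in consumer surplus = 803.3058 - 848.5537 = -45.2479.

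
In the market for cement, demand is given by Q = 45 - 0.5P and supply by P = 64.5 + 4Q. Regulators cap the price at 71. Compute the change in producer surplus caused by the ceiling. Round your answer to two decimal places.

-30.84

Rewriting demand in inverse form: P = 90 - 2Q.
Without the control, 90 - 2Q = 64.5 + 4Q so Q* = 4.25 and P* = 81.5.
At the ceiling price 71, quantity supplied is (71 - 64.5)/4 = 1.625; supply is the short side, so Q = 1.625 trades at P = 71.
PS goes from (1/2)(4.25)(17) = 36.125 to 5.2812 (computed as (71 - 64.5)(1.625) - (1/2)(4)(1.625)^2), a change of -30.8438.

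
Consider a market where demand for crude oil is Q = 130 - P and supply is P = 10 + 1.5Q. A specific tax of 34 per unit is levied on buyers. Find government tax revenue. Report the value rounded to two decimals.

Rewriting demand in inverse form: P = 130 - Q.
Without the tax, 130 - Q = 10 + 1.5Q so Q* = 48 and P* = 82.
With the tax, buyers' net willingness to pay falls by 34: (130 - 34) - Q = 10 + 1.5Q, so Q_t = 34.4. Buyers pay P_b = 95.6; sellers receive P_s = P_b - 34 = 61.6.
Revenue is the tax times quantity traded: 34 x 34.4 = 1169.6.

1169.60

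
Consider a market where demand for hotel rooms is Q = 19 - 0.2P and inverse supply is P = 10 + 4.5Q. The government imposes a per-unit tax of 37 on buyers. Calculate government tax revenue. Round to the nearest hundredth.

186.95

Rewriting demand in inverse form: P = 95 - 5Q.
Without the tax, 95 - 5Q = 10 + 4.5Q so Q* = 8.9474 and P* = 50.2632.
With the tax, buyers' net willingness to pay falls by 37: (95 - 37) - 5Q = 10 + 4.5Q, so Q_t = 5.0526. Buyers pay P_b = 69.7368; sellers receive P_s = P_b - 37 = 32.7368.
Tax revenue = t x Q_t = 37 x 5.0526 = 186.9474.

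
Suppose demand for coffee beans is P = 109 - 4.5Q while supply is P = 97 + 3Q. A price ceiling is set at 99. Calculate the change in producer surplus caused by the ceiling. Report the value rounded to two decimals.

Without the control, 109 - 4.5Q = 97 + 3Q so Q* = 1.6 and P* = 101.8.
At P = 99, sellers supply (99 - 97)/3 = 0.6667 while buyers want more, so the quantity traded is 0.6667 at price 99.
PS goes from (1/2)(1.6)(4.8) = 3.84 to 0.6667 (computed as (99 - 97)(0.6667) - (1/2)(3)(0.6667)^2), a change of -3.1733.

-3.17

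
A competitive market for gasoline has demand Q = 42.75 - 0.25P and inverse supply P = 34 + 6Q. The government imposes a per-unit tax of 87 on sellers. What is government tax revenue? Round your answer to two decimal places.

Rewriting demand in inverse form: P = 171 - 4Q.
Without the tax, 171 - 4Q = 34 + 6Q so Q* = 13.7 and P* = 116.2.
A tax on sellers shifts supply up by 87: 171 - 4Q = 34 + 6Q + 87, so Q_t = 5. Buyers pay P_b = 151; sellers receive P_s = P_b - 87 = 64.
Tax revenue = t x Q_t = 87 x 5 = 435.

435.00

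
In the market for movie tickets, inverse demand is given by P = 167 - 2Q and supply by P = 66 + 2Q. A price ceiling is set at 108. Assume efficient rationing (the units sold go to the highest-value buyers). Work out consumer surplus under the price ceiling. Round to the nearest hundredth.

Free-market equilibrium: 167 - 2Q = 66 + 2Q gives Q* = 25.25, P* = 116.5.
At the ceiling price 108, quantity supplied is (108 - 66)/2 = 21; supply is the short side, so Q = 21 trades at P = 108.
The demand price at Q = 21 is 125. CS is the trapezoid between demand and 108 over [0, 21]: (1/2)[(167 - 108) + (125 - 108)](21) = 798.

798.00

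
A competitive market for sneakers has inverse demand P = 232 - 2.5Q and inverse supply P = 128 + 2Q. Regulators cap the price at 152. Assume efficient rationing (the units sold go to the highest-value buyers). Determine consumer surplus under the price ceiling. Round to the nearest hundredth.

780.00

Free-market equilibrium: 232 - 2.5Q = 128 + 2Q gives Q* = 23.1111, P* = 174.2222.
At the ceiling price 152, quantity supplied is (152 - 128)/2 = 12; supply is the short side, so Q = 12 trades at P = 152.
The demand price at Q = 12 is 202. CS is the trapezoid between demand and 152 over [0, 12]: (1/2)[(232 - 152) + (202 - 152)](12) = 780.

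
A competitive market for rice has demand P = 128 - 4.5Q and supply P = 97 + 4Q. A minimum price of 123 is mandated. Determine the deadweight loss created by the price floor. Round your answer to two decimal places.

Without the control, 128 - 4.5Q = 97 + 4Q so Q* = 3.6471 and P* = 111.5882.
At P = 123, buyers demand (128 - 123)/4.5 = 1.1111 while sellers would supply more, so the quantity traded is 1.1111 at price 123.
At Q = 1.1111 the demand price is 123 and the supply price is 101.4444. Deadweight loss is the triangle between the curves from 1.1111 to 3.6471: (1/2)(123 - 101.4444)(3.6471 - 1.1111) = 27.3319.

27.33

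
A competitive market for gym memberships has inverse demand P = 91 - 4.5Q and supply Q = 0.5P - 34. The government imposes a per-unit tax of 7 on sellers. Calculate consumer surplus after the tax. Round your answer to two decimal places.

13.63

Rewriting supply in inverse form: P = 68 + 2Q.
Without the tax, 91 - 4.5Q = 68 + 2Q so Q* = 3.5385 and P* = 75.0769.
A tax on sellers shifts supply up by 7: 91 - 4.5Q = 68 + 2Q + 7, so Q_t = 2.4615. Buyers pay P_b = 79.9231; sellers receive P_s = P_b - 7 = 72.9231.
Consumer surplus is the triangle under demand above P_b: (1/2)(2.4615)(91 - 79.9231) = 13.6331.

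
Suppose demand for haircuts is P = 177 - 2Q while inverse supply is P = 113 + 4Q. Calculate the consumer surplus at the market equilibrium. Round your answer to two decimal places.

Setting demand equal to supply, 64 = 6Q, so Q* = 10.6667 and P* = 155.6667.
Consumer surplus is the triangle under demand above P*: (1/2)(10.6667)(177 - 155.6667) = (1/2)(10.6667)(21.3333) = 113.7778.

113.78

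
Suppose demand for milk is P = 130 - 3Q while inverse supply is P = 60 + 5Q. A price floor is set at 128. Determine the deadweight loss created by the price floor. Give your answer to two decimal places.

261.36

Without the control, 130 - 3Q = 60 + 5Q so Q* = 8.75 and P* = 103.75.
At the floor price 128, quantity demanded is (130 - 128)/3 = 0.6667; demand is the short side, so Q = 0.6667 trades at P = 128.
The lost-trades triangle has base Q* - 0.6667 = 8.0833 and height equal to the gap between the curves at Q = 0.6667, which is 128 - 63.3333 = 64.6667. DWL = (1/2)(8.0833)(64.6667) = 261.3611.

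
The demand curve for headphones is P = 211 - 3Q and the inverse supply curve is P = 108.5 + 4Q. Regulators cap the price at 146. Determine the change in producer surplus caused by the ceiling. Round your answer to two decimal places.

Free-market equilibrium: 211 - 3Q = 108.5 + 4Q gives Q* = 14.6429, P* = 167.0714.
At the ceiling price 146, quantity supplied is (146 - 108.5)/4 = 9.375; supply is the short side, so Q = 9.375 trades at P = 146.
PS goes from (1/2)(14.6429)(58.5714) = 428.8265 to 175.7812 (computed as (146 - 108.5)(9.375) - (1/2)(4)(9.375)^2), a change of -253.0453.

-253.05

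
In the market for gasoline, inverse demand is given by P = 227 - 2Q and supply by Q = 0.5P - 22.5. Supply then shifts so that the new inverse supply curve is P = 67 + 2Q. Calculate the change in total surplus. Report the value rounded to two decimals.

-940.50

Rewriting supply in inverse form: P = 45 + 2Q.
Initial equilibrium: Q_0 = 45.5, P_0 = 136; CS_0 = (1/2)(45.5)(91) = 2070.25, PS_0 = (1/2)(45.5)(91) = 2070.25.
New equilibrium: 227 - 2Q = 67 + 2Q gives Q_1 = 40, P_1 = 147; CS_1 = 1600, PS_1 = 1600.
Change in total surplus = (1600 + 1600) - (2070.25 + 2070.25) = -940.5.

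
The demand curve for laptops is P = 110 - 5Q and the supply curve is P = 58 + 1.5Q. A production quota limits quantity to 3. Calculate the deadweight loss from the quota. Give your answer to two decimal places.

81.25

Unrestricted equilibrium: Q* = (110 - 58)/(5 + 1.5) = 8.
At Q = 3 the demand price is 110 - 5(3) = 95 and the supply price is 58 + 1.5(3) = 62.5.
DWL = (1/2)(gap between curves at 3) x (Q* - 3) = (1/2)(32.5)(5) = 81.25.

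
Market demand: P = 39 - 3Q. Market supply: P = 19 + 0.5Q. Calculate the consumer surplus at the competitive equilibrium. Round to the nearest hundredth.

Setting demand equal to supply, 20 = 3.5Q, so Q* = 5.7143 and P* = 21.8571.
Consumer surplus is the triangle under demand above P*: (1/2)(5.7143)(39 - 21.8571) = (1/2)(5.7143)(17.1429) = 48.9796.

48.98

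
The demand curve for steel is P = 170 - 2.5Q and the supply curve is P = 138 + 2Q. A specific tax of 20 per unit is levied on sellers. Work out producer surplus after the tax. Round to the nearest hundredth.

7.11

Pre-tax equilibrium: 170 - 2.5Q = 138 + 2Q gives Q* = 7.1111, P* = 152.2222.
A tax on sellers shifts supply up by 20: 170 - 2.5Q = 138 + 2Q + 20, so Q_t = 2.6667. Buyers pay P_b = 163.3333; sellers receive P_s = P_b - 20 = 143.3333.
Producer surplus is the triangle above supply below P_s: (1/2)(2.6667)(143.3333 - 138) = 7.1111.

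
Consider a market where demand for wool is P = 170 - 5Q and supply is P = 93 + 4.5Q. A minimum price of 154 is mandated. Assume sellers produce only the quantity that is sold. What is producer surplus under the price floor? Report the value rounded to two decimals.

Free-market equilibrium: 170 - 5Q = 93 + 4.5Q gives Q* = 8.1053, P* = 129.4737.
At the floor price 154, quantity demanded is (170 - 154)/5 = 3.2; demand is the short side, so Q = 3.2 trades at P = 154.
The supply price at Q = 3.2 is 107.4. PS is the trapezoid between 154 and supply over [0, 3.2]: (1/2)[(154 - 93) + (154 - 107.4)](3.2) = 172.16.

172.16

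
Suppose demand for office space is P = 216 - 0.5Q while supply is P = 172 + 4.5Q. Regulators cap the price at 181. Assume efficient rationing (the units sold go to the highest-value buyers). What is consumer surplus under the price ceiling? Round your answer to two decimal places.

Without the control, 216 - 0.5Q = 172 + 4.5Q so Q* = 8.8 and P* = 211.6.
At the ceiling price 181, quantity supplied is (181 - 172)/4.5 = 2; supply is the short side, so Q = 2 trades at P = 181.
The demand price at Q = 2 is 215. CS is the trapezoid between demand and 181 over [0, 2]: (1/2)[(216 - 181) + (215 - 181)](2) = 69.

69.00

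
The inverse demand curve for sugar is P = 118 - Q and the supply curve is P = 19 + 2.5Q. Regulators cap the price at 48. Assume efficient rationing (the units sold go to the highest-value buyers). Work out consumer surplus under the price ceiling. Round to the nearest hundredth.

744.72

Free-market equilibrium: 118 - Q = 19 + 2.5Q gives Q* = 28.2857, P* = 89.7143.
At the ceiling price 48, quantity supplied is (48 - 19)/2.5 = 11.6; supply is the short side, so Q = 11.6 trades at P = 48.
The demand price at Q = 11.6 is 106.4. CS is the trapezoid between demand and 48 over [0, 11.6]: (1/2)[(118 - 48) + (106.4 - 48)](11.6) = 744.72.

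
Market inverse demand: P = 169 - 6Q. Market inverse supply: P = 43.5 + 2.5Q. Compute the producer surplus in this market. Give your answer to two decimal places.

272.50

Equilibrium: 169 - 6Q = 43.5 + 2.5Q, so Q* = 14.7647 and P* = 80.4118.
Producer surplus is the triangle above supply below P*: (1/2)(14.7647)(80.4118 - 43.5) = (1/2)(14.7647)(36.9118) = 272.4957.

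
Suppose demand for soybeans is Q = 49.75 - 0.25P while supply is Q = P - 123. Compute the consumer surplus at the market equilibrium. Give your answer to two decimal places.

Rewriting demand in inverse form: P = 199 - 4Q.
Rewriting supply in inverse form: P = 123 + Q.
Equilibrium: 199 - 4Q = 123 + Q, so Q* = 15.2 and P* = 138.2.
Consumer surplus is the triangle under demand above P*: (1/2)(15.2)(199 - 138.2) = (1/2)(15.2)(60.8) = 462.08.

462.08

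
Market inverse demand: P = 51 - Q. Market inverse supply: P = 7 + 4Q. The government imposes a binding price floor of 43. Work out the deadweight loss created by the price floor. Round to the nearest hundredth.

1.60

Free-market equilibrium: 51 - Q = 7 + 4Q gives Q* = 8.8, P* = 42.2.
At the floor price 43, quantity demanded is (51 - 43)/1 = 8; demand is the short side, so Q = 8 trades at P = 43.
The lost-trades triangle has base Q* - 8 = 0.8 and height equal to the gap between the curves at Q = 8, which is 43 - 39 = 4. DWL = (1/2)(0.8)(4) = 1.6.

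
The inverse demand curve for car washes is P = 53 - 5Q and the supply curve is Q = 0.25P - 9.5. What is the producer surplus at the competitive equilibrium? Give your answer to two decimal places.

Rewriting supply in inverse form: P = 38 + 4Q.
Equilibrium: 53 - 5Q = 38 + 4Q, so Q* = 1.6667 and P* = 44.6667.
PS is the area between P* and the supply curve from 0 to Q*: (1/2)(1.6667)(6.6667) = 5.5556.

5.56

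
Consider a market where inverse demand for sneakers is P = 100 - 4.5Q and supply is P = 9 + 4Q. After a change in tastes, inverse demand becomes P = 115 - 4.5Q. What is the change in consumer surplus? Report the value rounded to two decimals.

Initial equilibrium: Q_0 = 10.7059, P_0 = 51.8235; CS_0 = (1/2)(10.7059)(48.1765) = 257.8858, PS_0 = (1/2)(10.7059)(42.8235) = 229.2318.
New equilibrium: 115 - 4.5Q = 9 + 4Q gives Q_1 = 12.4706, P_1 = 58.8824; CS_1 = 349.91, PS_1 = 311.0311.
Change in consumer surplus = 349.91 - 257.8858 = 92.0242.

92.02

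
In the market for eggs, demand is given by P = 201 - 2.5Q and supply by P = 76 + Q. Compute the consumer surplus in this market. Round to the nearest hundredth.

1594.39

Setting demand equal to supply, 125 = 3.5Q, so Q* = 35.7143 and P* = 111.7143.
CS is the area between the demand curve and P* from 0 to Q*: (1/2)(35.7143)(89.2857) = 1594.3878.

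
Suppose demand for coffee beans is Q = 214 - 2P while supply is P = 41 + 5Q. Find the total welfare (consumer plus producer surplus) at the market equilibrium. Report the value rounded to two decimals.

396.00

Rewriting demand in inverse form: P = 107 - 0.5Q.
Equilibrium: 107 - 0.5Q = 41 + 5Q, so Q* = 12 and P* = 101.
CS = (1/2)(12)(6) = 36 and PS = (1/2)(12)(60) = 360, so total surplus = 396.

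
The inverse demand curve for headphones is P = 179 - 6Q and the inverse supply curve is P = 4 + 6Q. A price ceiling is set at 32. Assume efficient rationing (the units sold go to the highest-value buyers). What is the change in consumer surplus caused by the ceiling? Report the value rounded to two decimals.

Free-market equilibrium: 179 - 6Q = 4 + 6Q gives Q* = 14.5833, P* = 91.5.
At the ceiling price 32, quantity supplied is (32 - 4)/6 = 4.6667; supply is the short side, so Q = 4.6667 trades at P = 32.
CS goes from (1/2)(14.5833)(87.5) = 638.0208 to 620.6667 (computed as (179 - 32)(4.6667) - (1/2)(6)(4.6667)^2), a change of -17.3542.

-17.35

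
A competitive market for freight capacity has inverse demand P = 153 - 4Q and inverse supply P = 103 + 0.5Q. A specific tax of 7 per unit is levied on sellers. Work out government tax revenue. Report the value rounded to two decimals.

66.89

Without the tax, 153 - 4Q = 103 + 0.5Q so Q* = 11.1111 and P* = 108.5556.
A tax on sellers shifts supply up by 7: 153 - 4Q = 103 + 0.5Q + 7, so Q_t = 9.5556. Buyers pay P_b = 114.7778; sellers receive P_s = P_b - 7 = 107.7778.
Revenue is the tax times quantity traded: 7 x 9.5556 = 66.8889.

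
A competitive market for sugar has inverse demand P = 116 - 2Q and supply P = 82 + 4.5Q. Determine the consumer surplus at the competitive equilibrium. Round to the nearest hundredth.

Setting demand equal to supply, 34 = 6.5Q, so Q* = 5.2308 and P* = 105.5385.
CS is the area between the demand curve and P* from 0 to Q*: (1/2)(5.2308)(10.4615) = 27.3609.

27.36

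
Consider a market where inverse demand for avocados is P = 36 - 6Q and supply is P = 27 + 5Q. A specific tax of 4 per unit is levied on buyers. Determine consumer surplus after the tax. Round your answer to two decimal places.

0.62

Pre-tax equilibrium: 36 - 6Q = 27 + 5Q gives Q* = 0.8182, P* = 31.0909.
With the tax, buyers' net willingness to pay falls by 4: (36 - 4) - 6Q = 27 + 5Q, so Q_t = 0.4545. Buyers pay P_b = 33.2727; sellers receive P_s = P_b - 4 = 29.2727.
CS = (1/2)(Q_t)(36 - P_b) = (1/2)(0.4545)(2.7273) = 0.6198.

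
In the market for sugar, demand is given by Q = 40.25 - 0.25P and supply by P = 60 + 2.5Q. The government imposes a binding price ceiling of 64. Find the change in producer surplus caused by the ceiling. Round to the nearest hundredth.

-298.60

Rewriting demand in inverse form: P = 161 - 4Q.
Free-market equilibrium: 161 - 4Q = 60 + 2.5Q gives Q* = 15.5385, P* = 98.8462.
At the ceiling price 64, quantity supplied is (64 - 60)/2.5 = 1.6; supply is the short side, so Q = 1.6 trades at P = 64.
PS goes from (1/2)(15.5385)(38.8462) = 301.8047 to 3.2 (computed as (64 - 60)(1.6) - (1/2)(2.5)(1.6)^2), a change of -298.6047.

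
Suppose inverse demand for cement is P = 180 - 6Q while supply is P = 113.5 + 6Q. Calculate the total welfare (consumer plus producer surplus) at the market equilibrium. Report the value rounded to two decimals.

184.26

Equilibrium: 180 - 6Q = 113.5 + 6Q, so Q* = 5.5417 and P* = 146.75.
CS = (1/2)(5.5417)(33.25) = 92.1302 and PS = (1/2)(5.5417)(33.25) = 92.1302, so total surplus = 184.2604.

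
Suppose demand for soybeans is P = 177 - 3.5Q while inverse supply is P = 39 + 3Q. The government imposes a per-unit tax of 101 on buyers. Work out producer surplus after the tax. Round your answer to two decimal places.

Without the tax, 177 - 3.5Q = 39 + 3Q so Q* = 21.2308 and P* = 102.6923.
With the tax, buyers' net willingness to pay falls by 101: (177 - 101) - 3.5Q = 39 + 3Q, so Q_t = 5.6923. Buyers pay P_b = 157.0769; sellers receive P_s = P_b - 101 = 56.0769.
PS = (1/2)(Q_t)(P_s - 39) = (1/2)(5.6923)(17.0769) = 48.6036.

48.60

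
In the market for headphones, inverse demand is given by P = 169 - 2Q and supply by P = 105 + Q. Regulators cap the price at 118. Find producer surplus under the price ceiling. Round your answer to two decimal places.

84.50

Without the control, 169 - 2Q = 105 + Q so Q* = 21.3333 and P* = 126.3333.
At the ceiling price 118, quantity supplied is (118 - 105)/1 = 13; supply is the short side, so Q = 13 trades at P = 118.
PS is the triangle above supply below 118: (1/2)(13)(118 - 105) = 84.5.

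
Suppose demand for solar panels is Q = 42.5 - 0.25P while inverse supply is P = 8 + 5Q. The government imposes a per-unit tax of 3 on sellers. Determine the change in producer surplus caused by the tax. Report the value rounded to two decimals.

-29.72

Rewriting demand in inverse form: P = 170 - 4Q.
Without the tax, 170 - 4Q = 8 + 5Q so Q* = 18 and P* = 98.
With the tax, sellers need 3 more per unit: 170 - 4Q = 8 + 5Q + 3, so Q_t = 17.6667. Buyers pay P_b = 99.3333; sellers receive P_s = P_b - 3 = 96.3333.
PS falls from (1/2)(18)(90) = 810 to (1/2)(17.6667)(88.3333) = 780.2778, a change of -29.7222.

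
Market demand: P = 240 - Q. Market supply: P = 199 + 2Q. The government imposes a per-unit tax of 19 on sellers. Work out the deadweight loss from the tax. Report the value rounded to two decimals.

60.17

Pre-tax equilibrium: 240 - Q = 199 + 2Q gives Q* = 13.6667, P* = 226.3333.
A tax on sellers shifts supply up by 19: 240 - Q = 199 + 2Q + 19, so Q_t = 7.3333. Buyers pay P_b = 232.6667; sellers receive P_s = P_b - 19 = 213.6667.
Deadweight loss is the triangle between the curves from Q_t to Q*: (1/2)(13.6667 - 7.3333)(19) = 60.1667.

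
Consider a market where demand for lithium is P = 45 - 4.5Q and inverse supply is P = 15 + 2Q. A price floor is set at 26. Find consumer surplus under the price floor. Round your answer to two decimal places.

40.11

Free-market equilibrium: 45 - 4.5Q = 15 + 2Q gives Q* = 4.6154, P* = 24.2308.
At the floor price 26, quantity demanded is (45 - 26)/4.5 = 4.2222; demand is the short side, so Q = 4.2222 trades at P = 26.
CS is the triangle under demand above 26: (1/2)(4.2222)(45 - 26) = 40.1111.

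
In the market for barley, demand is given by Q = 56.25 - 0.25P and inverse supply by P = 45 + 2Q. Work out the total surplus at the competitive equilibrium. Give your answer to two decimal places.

Rewriting demand in inverse form: P = 225 - 4Q.
Set 225 - 4Q = 45 + 2Q, which gives 180 = 6Q, so Q* = 30 and P* = 225 - 4(30) = 105.
CS = (1/2)(30)(120) = 1800 and PS = (1/2)(30)(60) = 900, so total surplus = 2700.

2700.00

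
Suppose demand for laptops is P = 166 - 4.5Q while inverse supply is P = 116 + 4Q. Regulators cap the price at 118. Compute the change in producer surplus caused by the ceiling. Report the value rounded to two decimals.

-68.70

Free-market equilibrium: 166 - 4.5Q = 116 + 4Q gives Q* = 5.8824, P* = 139.5294.
At the ceiling price 118, quantity supplied is (118 - 116)/4 = 0.5; supply is the short side, so Q = 0.5 trades at P = 118.
PS goes from (1/2)(5.8824)(23.5294) = 69.2042 to 0.5 (computed as (118 - 116)(0.5) - (1/2)(4)(0.5)^2), a change of -68.7042.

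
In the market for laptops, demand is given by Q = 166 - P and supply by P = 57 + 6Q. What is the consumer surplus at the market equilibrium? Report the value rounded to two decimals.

121.23

Rewriting demand in inverse form: P = 166 - Q.
Equilibrium: 166 - Q = 57 + 6Q, so Q* = 15.5714 and P* = 150.4286.
The demand choke price is 166, so CS = (1/2)(Q*)(166 - P*) = (1/2)(15.5714)(15.5714) = 121.2347.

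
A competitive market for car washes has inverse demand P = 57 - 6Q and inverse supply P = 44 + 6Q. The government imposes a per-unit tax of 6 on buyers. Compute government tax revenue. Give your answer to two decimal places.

Without the tax, 57 - 6Q = 44 + 6Q so Q* = 1.0833 and P* = 50.5.
With the tax, buyers' net willingness to pay falls by 6: (57 - 6) - 6Q = 44 + 6Q, so Q_t = 0.5833. Buyers pay P_b = 53.5; sellers receive P_s = P_b - 6 = 47.5.
Tax revenue = t x Q_t = 6 x 0.5833 = 3.5.

3.50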